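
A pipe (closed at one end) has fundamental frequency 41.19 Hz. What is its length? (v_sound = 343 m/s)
L = v/(4f₁) = 2.082 m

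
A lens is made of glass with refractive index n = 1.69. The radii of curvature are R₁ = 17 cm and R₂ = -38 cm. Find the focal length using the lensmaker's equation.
1/f = (n − 1)(1/R₁ − 1/R₂) → f = 17.02 cm (converging lens)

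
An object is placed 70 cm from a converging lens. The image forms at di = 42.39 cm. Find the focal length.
1/f = 1/do + 1/di → f = 26.4 cm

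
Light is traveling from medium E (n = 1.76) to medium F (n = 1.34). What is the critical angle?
θc = arcsin(n₂/n₁) = 49.58°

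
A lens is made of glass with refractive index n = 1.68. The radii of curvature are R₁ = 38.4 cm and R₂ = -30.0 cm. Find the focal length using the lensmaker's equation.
1/f = (n − 1)(1/R₁ − 1/R₂) → f = 24.77 cm (converging lens)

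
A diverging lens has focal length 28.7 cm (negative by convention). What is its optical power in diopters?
P = 1/f = -3.484 D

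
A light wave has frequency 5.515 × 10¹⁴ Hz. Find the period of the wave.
T = 1/f = 1.813 × 10⁻¹⁵ s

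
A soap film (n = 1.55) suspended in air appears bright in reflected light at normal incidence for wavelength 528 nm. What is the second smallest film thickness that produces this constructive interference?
2nt = (m − ½)λ with m = 2 → t = (m − ½)λ/(2n) = 255.5 nm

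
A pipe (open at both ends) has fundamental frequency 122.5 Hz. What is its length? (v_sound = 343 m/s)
L = v/(2f₁) = 1.4 m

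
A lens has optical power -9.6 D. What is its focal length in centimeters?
f = 1/P = -10.42 cm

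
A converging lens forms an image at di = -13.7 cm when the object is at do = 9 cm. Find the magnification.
M = −di/do = 1.522 (upright image)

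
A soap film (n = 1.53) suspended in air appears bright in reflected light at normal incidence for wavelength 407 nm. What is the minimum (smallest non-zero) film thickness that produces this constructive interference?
2nt = (m − ½)λ with m = 1 → t = (m − ½)λ/(2n) = 66.5 nm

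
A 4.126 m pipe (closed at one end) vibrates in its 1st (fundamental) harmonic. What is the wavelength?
λₙ = 4L/n = 16.5 m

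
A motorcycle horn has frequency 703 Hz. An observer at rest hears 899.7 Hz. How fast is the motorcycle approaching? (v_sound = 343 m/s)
v_s = v·(1 − f/f_obs) = 74.99 m/s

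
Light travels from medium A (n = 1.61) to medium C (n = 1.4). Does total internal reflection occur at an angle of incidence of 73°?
θc = arcsin(n₂/n₁) = 60.41°; 73° > θc, so yes — total internal reflection.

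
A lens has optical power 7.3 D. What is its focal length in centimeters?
f = 1/P = 13.7 cm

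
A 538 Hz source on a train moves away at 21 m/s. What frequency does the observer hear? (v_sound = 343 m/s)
f_obs = f·v/(v + v_s) = 507 Hz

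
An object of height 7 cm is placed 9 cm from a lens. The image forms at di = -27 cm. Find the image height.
hi = (-di/do) × ho = 21 cm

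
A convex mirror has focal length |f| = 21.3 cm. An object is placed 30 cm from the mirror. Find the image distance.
f = −21.3 cm (convex); 1/di = 1/f − 1/do → di = -12.46 cm (virtual image, behind mirror)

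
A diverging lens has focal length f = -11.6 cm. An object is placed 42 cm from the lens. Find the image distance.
1/di = 1/f − 1/do → di = -9.09 cm (virtual image)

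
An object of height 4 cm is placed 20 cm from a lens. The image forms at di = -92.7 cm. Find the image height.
hi = (-di/do) × ho = 18.54 cm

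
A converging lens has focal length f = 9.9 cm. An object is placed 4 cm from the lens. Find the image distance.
1/di = 1/f − 1/do → di = -6.712 cm (virtual image)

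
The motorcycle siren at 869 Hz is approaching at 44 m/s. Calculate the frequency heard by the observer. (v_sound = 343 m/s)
f_obs = f·v/(v − v_s) = 996.9 Hz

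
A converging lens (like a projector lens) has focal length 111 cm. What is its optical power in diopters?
P = 1/f = 0.9009 D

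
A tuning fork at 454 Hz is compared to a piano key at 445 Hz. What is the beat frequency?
9 Hz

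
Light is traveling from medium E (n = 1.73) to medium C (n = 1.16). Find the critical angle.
θc = arcsin(n₂/n₁) = 42.11°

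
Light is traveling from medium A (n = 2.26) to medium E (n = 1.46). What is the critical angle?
θc = arcsin(n₂/n₁) = 40.24°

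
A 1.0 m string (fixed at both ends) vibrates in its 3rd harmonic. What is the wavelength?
λₙ = 2L/n = 0.6667 m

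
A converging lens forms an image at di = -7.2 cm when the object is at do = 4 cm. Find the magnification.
M = −di/do = 1.8 (upright image)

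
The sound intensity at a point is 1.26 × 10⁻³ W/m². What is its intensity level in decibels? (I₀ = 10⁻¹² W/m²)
β = 10·log₁₀(I/I₀) = 91 dB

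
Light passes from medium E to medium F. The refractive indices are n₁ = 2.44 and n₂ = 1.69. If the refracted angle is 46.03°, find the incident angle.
sin θ₁ = (n₂/n₁)·sin θ₂ → θ₁ = 29.9°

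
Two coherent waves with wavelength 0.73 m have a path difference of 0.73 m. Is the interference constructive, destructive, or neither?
constructive — path difference = 1λ, a whole number of wavelengths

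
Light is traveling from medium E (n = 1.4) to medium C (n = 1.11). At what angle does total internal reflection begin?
θc = arcsin(n₂/n₁) = 52.45°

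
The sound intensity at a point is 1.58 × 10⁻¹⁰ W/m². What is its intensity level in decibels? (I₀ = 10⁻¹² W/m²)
β = 10·log₁₀(I/I₀) = 21.99 dB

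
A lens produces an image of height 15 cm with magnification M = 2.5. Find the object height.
ho = |hi|/|M| = 6 cm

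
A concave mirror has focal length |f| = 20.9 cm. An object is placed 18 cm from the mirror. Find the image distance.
f = +20.9 cm (concave); 1/di = 1/f − 1/do → di = -129.7 cm (virtual image, behind mirror)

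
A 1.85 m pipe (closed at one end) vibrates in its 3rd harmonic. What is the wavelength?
λₙ = 4L/n = 2.467 m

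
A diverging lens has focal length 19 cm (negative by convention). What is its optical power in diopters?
P = 1/f = -5.263 D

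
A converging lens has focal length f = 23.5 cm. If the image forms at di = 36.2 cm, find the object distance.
1/do = 1/f − 1/di → do = 66.98 cm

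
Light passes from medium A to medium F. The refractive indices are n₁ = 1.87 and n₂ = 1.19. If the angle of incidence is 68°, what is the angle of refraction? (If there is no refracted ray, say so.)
sin θ₂ = (n₁/n₂)·sin θ₁ = 1.457 > 1, so there is no refracted ray — the light undergoes total internal reflection.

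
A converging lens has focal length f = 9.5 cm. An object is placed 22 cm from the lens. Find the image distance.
1/di = 1/f − 1/do → di = 16.72 cm (real image)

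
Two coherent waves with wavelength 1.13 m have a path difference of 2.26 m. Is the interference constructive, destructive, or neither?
constructive — path difference = 2λ, a whole number of wavelengths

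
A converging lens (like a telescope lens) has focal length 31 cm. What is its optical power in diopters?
P = 1/f = 3.226 D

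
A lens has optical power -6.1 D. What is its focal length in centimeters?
f = 1/P = -16.39 cm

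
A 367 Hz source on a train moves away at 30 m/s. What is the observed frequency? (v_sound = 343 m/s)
f_obs = f·v/(v + v_s) = 337.5 Hz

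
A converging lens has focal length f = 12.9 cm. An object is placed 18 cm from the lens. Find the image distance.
1/di = 1/f − 1/do → di = 45.53 cm (real image)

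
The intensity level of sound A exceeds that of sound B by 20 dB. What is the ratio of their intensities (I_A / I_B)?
I_A/I_B = 10^(Δβ/10) = 100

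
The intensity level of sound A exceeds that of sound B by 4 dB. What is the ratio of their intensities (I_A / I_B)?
I_A/I_B = 10^(Δβ/10) = 2.512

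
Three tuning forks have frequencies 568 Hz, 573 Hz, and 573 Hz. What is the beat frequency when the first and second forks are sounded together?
5 Hz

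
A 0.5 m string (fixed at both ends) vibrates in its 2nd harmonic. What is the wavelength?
λₙ = 2L/n = 0.5 m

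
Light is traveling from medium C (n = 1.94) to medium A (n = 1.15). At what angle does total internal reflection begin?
θc = arcsin(n₂/n₁) = 36.35°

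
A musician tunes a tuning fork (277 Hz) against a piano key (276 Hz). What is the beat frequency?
1 Hz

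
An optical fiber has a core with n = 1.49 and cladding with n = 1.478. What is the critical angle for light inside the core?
θc = arcsin(n_cladding/n_core) = 82.72°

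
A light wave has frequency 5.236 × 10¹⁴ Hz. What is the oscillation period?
T = 1/f = 1.910 × 10⁻¹⁵ s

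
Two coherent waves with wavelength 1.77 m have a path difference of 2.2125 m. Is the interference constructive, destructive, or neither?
neither (partial) — path difference = 1.25λ, neither a whole number of wavelengths nor an odd multiple of λ/2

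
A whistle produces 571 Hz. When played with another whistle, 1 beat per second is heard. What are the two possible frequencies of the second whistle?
f₂ = 571 ± 1 Hz → 572 Hz or 570 Hz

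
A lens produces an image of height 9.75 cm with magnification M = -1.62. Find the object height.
ho = |hi|/|M| = 6.019 cm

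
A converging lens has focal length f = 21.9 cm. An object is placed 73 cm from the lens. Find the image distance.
1/di = 1/f − 1/do → di = 31.29 cm (real image)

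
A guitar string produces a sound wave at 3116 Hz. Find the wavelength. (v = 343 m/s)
λ = v/f = 0.1101 m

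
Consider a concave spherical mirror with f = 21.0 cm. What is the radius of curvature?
R = 2|f| = 42 cm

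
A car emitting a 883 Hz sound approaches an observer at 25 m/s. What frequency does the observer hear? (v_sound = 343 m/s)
f_obs = f·v/(v − v_s) = 952.4 Hz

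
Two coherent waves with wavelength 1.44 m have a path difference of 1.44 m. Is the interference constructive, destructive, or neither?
constructive — path difference = 1λ, a whole number of wavelengths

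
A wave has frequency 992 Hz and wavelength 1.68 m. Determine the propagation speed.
v = fλ = 1667 m/s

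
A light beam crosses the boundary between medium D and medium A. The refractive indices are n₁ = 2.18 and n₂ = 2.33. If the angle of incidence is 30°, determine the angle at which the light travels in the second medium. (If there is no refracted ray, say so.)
sin θ₂ = (n₁/n₂)·sin θ₁ = 0.4678 → θ₂ = 27.89°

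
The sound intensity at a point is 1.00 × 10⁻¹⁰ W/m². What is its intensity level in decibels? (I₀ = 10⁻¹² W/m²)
β = 10·log₁₀(I/I₀) = 20 dB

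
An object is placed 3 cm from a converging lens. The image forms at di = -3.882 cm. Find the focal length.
1/f = 1/do + 1/di → f = 13.2 cm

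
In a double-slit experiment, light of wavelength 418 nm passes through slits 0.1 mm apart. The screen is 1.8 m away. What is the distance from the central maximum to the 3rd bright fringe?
y = mλL/d = 22.57 mm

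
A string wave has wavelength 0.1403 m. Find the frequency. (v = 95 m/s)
f = v/λ = 677.1 Hz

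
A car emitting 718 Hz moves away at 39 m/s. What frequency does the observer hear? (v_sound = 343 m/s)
f_obs = f·v/(v + v_s) = 644.7 Hz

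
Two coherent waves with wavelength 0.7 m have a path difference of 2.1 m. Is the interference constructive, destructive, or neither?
constructive — path difference = 3λ, a whole number of wavelengths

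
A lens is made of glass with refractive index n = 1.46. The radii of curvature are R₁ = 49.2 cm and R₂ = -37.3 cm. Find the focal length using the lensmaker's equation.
1/f = (n − 1)(1/R₁ − 1/R₂) → f = 46.12 cm (converging lens)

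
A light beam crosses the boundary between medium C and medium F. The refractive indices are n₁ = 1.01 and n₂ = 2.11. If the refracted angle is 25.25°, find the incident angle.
sin θ₁ = (n₂/n₁)·sin θ₂ → θ₁ = 63.02°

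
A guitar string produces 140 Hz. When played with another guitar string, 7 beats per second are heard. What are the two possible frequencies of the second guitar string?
f₂ = 140 ± 7 Hz → 147 Hz or 133 Hz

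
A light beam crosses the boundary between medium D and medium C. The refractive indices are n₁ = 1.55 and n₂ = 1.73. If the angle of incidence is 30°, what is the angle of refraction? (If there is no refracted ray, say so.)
sin θ₂ = (n₁/n₂)·sin θ₁ = 0.448 → θ₂ = 26.61°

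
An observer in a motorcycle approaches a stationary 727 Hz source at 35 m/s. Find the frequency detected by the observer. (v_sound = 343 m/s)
f_obs = f·(v + v_o)/v = 801.2 Hz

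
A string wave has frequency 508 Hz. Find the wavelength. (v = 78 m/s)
λ = v/f = 0.1535 m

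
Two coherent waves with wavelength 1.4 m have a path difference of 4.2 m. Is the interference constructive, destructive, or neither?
constructive — path difference = 3λ, a whole number of wavelengths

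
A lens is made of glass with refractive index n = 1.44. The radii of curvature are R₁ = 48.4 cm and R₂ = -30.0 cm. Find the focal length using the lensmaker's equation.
1/f = (n − 1)(1/R₁ − 1/R₂) → f = 42.09 cm (converging lens)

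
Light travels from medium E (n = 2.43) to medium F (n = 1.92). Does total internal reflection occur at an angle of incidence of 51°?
θc = arcsin(n₂/n₁) = 52.2°; 51° < θc, so no — the ray refracts.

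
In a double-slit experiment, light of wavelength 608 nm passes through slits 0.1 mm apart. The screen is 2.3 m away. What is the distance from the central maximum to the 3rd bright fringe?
y = mλL/d = 41.95 mm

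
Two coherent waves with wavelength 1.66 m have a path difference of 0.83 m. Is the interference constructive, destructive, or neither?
destructive — path difference = 0.5λ, an odd multiple of λ/2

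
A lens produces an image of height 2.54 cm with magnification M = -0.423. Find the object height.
ho = |hi|/|M| = 6.005 cm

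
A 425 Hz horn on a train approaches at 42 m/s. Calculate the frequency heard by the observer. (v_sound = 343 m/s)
f_obs = f·v/(v − v_s) = 484.3 Hz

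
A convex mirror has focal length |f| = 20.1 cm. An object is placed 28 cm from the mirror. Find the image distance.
f = −20.1 cm (convex); 1/di = 1/f − 1/do → di = -11.7 cm (virtual image, behind mirror)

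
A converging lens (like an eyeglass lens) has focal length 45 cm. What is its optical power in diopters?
P = 1/f = 2.222 D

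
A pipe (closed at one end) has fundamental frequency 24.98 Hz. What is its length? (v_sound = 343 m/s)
L = v/(4f₁) = 3.433 m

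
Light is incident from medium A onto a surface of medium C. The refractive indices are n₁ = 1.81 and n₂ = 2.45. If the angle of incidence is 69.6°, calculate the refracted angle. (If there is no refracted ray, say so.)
sin θ₂ = (n₁/n₂)·sin θ₁ = 0.6924 → θ₂ = 43.82°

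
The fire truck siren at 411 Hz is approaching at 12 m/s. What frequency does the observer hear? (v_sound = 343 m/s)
f_obs = f·v/(v − v_s) = 425.9 Hz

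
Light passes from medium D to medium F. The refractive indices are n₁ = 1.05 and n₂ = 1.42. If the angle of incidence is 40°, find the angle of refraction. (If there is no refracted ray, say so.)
sin θ₂ = (n₁/n₂)·sin θ₁ = 0.4753 → θ₂ = 28.38°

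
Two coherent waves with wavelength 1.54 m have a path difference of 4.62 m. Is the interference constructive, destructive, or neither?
constructive — path difference = 3λ, a whole number of wavelengths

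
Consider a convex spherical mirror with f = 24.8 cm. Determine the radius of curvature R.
R = 2|f| = 49.6 cm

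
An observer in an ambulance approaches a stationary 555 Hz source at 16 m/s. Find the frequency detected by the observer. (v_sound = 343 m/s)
f_obs = f·(v + v_o)/v = 580.9 Hz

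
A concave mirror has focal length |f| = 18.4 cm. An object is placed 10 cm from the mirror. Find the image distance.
f = +18.4 cm (concave); 1/di = 1/f − 1/do → di = -21.9 cm (virtual image, behind mirror)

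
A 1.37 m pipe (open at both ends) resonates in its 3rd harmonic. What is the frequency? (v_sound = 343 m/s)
fₙ = nv/(2L) = 375.5 Hz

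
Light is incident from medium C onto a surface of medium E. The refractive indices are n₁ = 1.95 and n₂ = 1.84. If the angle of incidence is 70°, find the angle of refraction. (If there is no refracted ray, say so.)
sin θ₂ = (n₁/n₂)·sin θ₁ = 0.9959 → θ₂ = 84.79°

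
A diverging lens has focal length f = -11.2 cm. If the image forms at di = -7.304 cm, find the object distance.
1/do = 1/f − 1/di → do = 21 cm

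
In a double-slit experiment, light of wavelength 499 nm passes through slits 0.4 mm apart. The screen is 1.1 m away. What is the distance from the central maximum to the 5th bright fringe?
y = mλL/d = 6.861 mm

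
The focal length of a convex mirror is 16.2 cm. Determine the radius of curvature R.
R = 2|f| = 32.4 cm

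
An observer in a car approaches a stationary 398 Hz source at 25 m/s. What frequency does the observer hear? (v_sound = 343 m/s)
f_obs = f·(v + v_o)/v = 427 Hz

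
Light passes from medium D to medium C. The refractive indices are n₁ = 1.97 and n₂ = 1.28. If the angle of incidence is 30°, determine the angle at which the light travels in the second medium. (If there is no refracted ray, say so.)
sin θ₂ = (n₁/n₂)·sin θ₁ = 0.7695 → θ₂ = 50.31°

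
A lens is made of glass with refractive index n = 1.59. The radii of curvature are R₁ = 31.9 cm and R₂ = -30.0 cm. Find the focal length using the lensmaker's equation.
1/f = (n − 1)(1/R₁ − 1/R₂) → f = 26.2 cm (converging lens)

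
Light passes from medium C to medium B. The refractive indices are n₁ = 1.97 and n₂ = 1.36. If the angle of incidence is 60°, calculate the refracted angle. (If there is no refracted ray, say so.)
sin θ₂ = (n₁/n₂)·sin θ₁ = 1.254 > 1, so there is no refracted ray — the light undergoes total internal reflection.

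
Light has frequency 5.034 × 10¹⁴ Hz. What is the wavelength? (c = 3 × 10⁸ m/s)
λ = c/f = 595.9 nm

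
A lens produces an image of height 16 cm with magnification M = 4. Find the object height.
ho = |hi|/|M| = 4 cm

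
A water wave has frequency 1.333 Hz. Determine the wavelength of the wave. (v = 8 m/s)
λ = v/f = 6.002 m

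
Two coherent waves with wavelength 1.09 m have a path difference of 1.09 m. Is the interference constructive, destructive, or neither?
constructive — path difference = 1λ, a whole number of wavelengths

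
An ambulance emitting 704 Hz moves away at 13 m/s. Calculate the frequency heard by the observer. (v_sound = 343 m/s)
f_obs = f·v/(v + v_s) = 678.3 Hz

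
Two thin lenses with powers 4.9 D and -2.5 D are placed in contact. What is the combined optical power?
P_total = P₁ + P₂ = 2.4 D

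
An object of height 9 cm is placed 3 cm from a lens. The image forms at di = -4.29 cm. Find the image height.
hi = (-di/do) × ho = 12.87 cm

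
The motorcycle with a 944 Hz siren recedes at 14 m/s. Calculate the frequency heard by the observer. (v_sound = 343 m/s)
f_obs = f·v/(v + v_s) = 907 Hz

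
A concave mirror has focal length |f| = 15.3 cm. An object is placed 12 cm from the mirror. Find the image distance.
f = +15.3 cm (concave); 1/di = 1/f − 1/do → di = -55.64 cm (virtual image, behind mirror)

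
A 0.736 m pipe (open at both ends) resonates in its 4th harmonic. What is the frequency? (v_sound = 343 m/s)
fₙ = nv/(2L) = 932.1 Hz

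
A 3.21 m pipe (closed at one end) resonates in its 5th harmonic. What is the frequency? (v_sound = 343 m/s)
fₙ = nv/(4L) = 133.6 Hz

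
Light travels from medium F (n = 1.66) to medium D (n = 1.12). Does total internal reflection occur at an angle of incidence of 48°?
θc = arcsin(n₂/n₁) = 42.43°; 48° > θc, so yes — total internal reflection.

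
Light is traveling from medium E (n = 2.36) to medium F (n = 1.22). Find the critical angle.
θc = arcsin(n₂/n₁) = 31.13°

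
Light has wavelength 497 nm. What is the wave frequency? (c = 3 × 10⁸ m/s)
f = c/λ = 6.036 × 10¹⁴ Hz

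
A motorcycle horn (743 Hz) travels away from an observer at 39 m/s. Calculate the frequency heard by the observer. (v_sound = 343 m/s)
f_obs = f·v/(v + v_s) = 667.1 Hz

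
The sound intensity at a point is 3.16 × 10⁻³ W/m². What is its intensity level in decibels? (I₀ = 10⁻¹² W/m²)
β = 10·log₁₀(I/I₀) = 95 dB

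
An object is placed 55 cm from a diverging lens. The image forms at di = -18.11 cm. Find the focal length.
1/f = 1/do + 1/di → f = -27 cm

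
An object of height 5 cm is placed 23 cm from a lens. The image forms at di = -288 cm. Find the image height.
hi = (-di/do) × ho = 62.61 cm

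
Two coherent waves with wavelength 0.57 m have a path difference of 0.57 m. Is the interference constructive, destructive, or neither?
constructive — path difference = 1λ, a whole number of wavelengths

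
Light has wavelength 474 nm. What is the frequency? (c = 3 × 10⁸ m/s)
f = c/λ = 6.329 × 10¹⁴ Hz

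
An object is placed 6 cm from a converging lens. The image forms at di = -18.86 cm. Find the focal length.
1/f = 1/do + 1/di → f = 8.799 cm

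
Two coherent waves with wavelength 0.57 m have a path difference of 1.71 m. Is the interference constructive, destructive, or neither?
constructive — path difference = 3λ, a whole number of wavelengths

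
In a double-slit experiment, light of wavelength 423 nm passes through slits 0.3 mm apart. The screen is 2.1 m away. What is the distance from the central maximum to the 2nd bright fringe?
y = mλL/d = 5.922 mm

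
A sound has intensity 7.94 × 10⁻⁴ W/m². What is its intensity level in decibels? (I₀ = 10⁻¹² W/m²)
β = 10·log₁₀(I/I₀) = 89 dB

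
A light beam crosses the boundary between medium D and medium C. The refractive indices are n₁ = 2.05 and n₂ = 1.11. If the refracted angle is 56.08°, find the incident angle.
sin θ₁ = (n₂/n₁)·sin θ₂ → θ₁ = 26.7°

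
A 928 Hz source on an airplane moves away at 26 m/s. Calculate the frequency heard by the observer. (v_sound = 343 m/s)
f_obs = f·v/(v + v_s) = 862.6 Hz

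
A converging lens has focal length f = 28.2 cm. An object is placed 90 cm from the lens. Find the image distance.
1/di = 1/f − 1/do → di = 41.07 cm (real image)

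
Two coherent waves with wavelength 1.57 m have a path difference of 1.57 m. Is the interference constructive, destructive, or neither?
constructive — path difference = 1λ, a whole number of wavelengths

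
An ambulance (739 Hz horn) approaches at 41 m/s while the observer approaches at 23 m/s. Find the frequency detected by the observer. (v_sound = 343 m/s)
f_obs = f·(v + v_o)/(v − v_s) = 895.6 Hz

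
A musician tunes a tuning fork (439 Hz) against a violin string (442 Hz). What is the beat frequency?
3 Hz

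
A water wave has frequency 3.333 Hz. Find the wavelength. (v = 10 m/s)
λ = v/f = 3 m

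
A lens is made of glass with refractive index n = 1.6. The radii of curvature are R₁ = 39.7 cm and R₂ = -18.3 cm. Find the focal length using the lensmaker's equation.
1/f = (n − 1)(1/R₁ − 1/R₂) → f = 20.88 cm (converging lens)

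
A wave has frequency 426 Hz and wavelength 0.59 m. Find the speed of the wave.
v = fλ = 251.3 m/s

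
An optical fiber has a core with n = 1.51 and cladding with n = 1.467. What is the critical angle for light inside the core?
θc = arcsin(n_cladding/n_core) = 76.29°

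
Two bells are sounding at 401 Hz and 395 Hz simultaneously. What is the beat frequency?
6 Hz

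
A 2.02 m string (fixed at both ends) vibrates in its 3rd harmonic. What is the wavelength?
λₙ = 2L/n = 1.347 m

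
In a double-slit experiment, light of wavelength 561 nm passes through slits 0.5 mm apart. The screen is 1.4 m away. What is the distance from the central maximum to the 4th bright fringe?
y = mλL/d = 6.283 mm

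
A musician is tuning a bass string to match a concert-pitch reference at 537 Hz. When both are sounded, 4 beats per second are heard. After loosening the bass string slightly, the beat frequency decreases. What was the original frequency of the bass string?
541 Hz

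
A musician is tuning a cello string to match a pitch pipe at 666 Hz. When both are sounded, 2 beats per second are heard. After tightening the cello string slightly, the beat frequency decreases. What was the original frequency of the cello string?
664 Hz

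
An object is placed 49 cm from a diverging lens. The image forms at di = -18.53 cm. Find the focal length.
1/f = 1/do + 1/di → f = -29.8 cm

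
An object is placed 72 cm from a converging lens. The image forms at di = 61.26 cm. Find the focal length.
1/f = 1/do + 1/di → f = 33.1 cm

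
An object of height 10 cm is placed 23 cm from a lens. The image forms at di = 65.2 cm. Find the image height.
hi = (-di/do) × ho = -28.35 cm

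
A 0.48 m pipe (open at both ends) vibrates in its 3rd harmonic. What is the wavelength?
λₙ = 2L/n = 0.32 m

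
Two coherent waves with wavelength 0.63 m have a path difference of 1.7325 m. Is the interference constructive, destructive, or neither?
neither (partial) — path difference = 2.75λ, neither a whole number of wavelengths nor an odd multiple of λ/2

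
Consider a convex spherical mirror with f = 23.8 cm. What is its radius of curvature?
R = 2|f| = 47.6 cm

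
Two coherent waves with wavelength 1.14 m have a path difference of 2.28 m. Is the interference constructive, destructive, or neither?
constructive — path difference = 2λ, a whole number of wavelengths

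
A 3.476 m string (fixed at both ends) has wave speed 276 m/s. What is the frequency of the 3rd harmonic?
fₙ = nv/(2L) = 119.1 Hz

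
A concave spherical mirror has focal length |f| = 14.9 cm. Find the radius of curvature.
R = 2|f| = 29.8 cm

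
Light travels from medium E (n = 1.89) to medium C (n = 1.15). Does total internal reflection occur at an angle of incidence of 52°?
θc = arcsin(n₂/n₁) = 37.48°; 52° > θc, so yes — total internal reflection.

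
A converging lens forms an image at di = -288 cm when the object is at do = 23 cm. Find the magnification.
M = −di/do = 12.52 (upright image)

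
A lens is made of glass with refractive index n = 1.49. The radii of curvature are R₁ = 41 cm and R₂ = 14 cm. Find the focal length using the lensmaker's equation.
1/f = (n − 1)(1/R₁ − 1/R₂) → f = -43.39 cm (diverging lens)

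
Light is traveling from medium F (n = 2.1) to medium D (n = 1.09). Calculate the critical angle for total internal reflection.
θc = arcsin(n₂/n₁) = 31.27°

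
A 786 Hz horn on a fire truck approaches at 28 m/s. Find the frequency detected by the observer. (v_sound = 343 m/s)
f_obs = f·v/(v − v_s) = 855.9 Hz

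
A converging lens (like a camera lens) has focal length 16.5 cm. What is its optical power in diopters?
P = 1/f = 6.061 D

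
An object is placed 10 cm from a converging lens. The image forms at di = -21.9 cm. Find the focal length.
1/f = 1/do + 1/di → f = 18.4 cm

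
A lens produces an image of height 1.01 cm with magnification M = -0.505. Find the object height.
ho = |hi|/|M| = 2 cm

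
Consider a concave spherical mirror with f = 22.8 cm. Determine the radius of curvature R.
R = 2|f| = 45.6 cm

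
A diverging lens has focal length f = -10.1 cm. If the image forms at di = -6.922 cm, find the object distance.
1/do = 1/f − 1/di → do = 22 cm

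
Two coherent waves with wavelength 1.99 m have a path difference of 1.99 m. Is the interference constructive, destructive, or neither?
constructive — path difference = 1λ, a whole number of wavelengths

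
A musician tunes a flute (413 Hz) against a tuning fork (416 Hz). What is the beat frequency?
3 Hz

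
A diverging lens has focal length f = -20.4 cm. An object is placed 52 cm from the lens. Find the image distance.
1/di = 1/f − 1/do → di = -14.65 cm (virtual image)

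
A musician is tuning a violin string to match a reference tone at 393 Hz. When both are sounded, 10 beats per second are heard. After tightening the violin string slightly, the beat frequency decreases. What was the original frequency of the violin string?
383 Hz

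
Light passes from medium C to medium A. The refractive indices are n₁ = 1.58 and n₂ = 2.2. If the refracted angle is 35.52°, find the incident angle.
sin θ₁ = (n₂/n₁)·sin θ₂ → θ₁ = 54°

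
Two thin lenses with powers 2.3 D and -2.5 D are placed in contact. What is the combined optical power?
P_total = P₁ + P₂ = -0.2 D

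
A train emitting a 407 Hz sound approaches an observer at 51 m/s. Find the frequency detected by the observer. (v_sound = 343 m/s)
f_obs = f·v/(v − v_s) = 478.1 Hz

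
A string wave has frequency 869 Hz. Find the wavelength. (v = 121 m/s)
λ = v/f = 0.1392 m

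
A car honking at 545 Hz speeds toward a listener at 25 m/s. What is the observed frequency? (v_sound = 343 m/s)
f_obs = f·v/(v − v_s) = 587.8 Hz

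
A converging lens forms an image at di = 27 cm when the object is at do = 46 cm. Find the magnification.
M = −di/do = -0.587 (inverted image)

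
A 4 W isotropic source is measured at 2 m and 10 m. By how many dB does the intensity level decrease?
Δβ = 20·log₁₀(r₂/r₁) = 13.98 dB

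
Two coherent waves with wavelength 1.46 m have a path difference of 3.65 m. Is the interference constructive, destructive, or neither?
destructive — path difference = 2.5λ, an odd multiple of λ/2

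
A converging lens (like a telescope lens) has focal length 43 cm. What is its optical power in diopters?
P = 1/f = 2.326 D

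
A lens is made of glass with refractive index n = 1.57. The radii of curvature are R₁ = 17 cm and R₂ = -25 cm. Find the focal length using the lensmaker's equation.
1/f = (n − 1)(1/R₁ − 1/R₂) → f = 17.75 cm (converging lens)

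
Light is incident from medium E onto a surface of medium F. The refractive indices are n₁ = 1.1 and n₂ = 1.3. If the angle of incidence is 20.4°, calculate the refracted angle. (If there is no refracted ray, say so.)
sin θ₂ = (n₁/n₂)·sin θ₁ = 0.2949 → θ₂ = 17.15°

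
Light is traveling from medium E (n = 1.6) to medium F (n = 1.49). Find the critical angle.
θc = arcsin(n₂/n₁) = 68.63°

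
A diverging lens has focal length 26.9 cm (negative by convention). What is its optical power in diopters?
P = 1/f = -3.717 D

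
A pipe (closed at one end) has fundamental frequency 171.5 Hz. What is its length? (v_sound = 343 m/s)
L = v/(4f₁) = 0.5 m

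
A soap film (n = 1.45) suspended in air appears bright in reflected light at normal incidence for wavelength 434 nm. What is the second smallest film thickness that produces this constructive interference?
2nt = (m − ½)λ with m = 2 → t = (m − ½)λ/(2n) = 224.5 nm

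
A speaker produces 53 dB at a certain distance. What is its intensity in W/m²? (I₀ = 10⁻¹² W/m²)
I = I₀·10^(β/10) = 2.00 × 10⁻⁷ W/m²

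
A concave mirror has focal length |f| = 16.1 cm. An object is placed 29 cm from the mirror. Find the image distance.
f = +16.1 cm (concave); 1/di = 1/f − 1/do → di = 36.19 cm (real image, in front of mirror)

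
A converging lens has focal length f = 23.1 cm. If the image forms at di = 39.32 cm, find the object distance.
1/do = 1/f − 1/di → do = 56 cm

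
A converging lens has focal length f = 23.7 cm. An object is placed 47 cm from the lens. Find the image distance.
1/di = 1/f − 1/do → di = 47.81 cm (real image)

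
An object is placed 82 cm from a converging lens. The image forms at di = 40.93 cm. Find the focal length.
1/f = 1/do + 1/di → f = 27.3 cm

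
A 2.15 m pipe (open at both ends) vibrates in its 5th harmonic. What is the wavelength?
λₙ = 2L/n = 0.86 m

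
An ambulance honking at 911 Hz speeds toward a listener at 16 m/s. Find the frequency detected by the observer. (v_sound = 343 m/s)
f_obs = f·v/(v − v_s) = 955.6 Hz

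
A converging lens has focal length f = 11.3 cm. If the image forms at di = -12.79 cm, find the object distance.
1/do = 1/f − 1/di → do = 5.999 cm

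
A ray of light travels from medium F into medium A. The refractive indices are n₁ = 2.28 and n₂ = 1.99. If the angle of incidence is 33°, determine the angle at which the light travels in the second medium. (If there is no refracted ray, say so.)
sin θ₂ = (n₁/n₂)·sin θ₁ = 0.624 → θ₂ = 38.61°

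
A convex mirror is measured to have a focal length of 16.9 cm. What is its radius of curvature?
R = 2|f| = 33.8 cm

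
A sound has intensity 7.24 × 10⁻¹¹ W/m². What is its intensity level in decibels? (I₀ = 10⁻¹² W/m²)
β = 10·log₁₀(I/I₀) = 18.6 dB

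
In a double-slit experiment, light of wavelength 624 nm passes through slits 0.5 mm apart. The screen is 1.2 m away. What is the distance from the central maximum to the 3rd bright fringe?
y = mλL/d = 4.493 mm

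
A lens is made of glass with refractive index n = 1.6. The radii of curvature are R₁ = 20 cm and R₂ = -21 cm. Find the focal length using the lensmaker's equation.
1/f = (n − 1)(1/R₁ − 1/R₂) → f = 17.07 cm (converging lens)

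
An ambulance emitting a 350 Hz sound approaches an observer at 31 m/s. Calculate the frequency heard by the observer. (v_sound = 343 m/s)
f_obs = f·v/(v − v_s) = 384.8 Hz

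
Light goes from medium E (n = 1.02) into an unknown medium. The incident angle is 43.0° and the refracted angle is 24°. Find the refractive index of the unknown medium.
n₂ = n₁·sin θ₁ / sin θ₂ = 1.71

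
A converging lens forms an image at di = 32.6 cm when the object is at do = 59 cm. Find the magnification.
M = −di/do = -0.5525 (inverted image)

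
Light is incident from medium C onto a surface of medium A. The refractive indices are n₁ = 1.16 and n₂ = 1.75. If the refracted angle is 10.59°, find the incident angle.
sin θ₁ = (n₂/n₁)·sin θ₂ → θ₁ = 16.1°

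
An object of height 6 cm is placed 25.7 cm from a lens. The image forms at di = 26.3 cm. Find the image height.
hi = (-di/do) × ho = -6.14 cm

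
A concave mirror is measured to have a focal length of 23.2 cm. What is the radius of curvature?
R = 2|f| = 46.4 cm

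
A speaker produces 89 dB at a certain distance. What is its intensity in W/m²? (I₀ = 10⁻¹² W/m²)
I = I₀·10^(β/10) = 7.94 × 10⁻⁴ W/m²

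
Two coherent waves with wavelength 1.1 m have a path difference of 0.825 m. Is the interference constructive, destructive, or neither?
neither (partial) — path difference = 0.75λ, neither a whole number of wavelengths nor an odd multiple of λ/2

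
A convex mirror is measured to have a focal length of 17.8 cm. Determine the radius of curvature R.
R = 2|f| = 35.6 cm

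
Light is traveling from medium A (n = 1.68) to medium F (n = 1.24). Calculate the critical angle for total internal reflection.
θc = arcsin(n₂/n₁) = 47.57°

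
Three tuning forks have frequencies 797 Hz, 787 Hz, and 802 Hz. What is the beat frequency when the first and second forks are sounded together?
10 Hz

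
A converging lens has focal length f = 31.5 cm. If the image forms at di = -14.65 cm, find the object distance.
1/do = 1/f − 1/di → do = 9.999 cm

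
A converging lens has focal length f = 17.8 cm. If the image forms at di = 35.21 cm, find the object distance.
1/do = 1/f − 1/di → do = 36 cm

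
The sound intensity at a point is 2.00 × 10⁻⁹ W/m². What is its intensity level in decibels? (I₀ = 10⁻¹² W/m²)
β = 10·log₁₀(I/I₀) = 33.01 dB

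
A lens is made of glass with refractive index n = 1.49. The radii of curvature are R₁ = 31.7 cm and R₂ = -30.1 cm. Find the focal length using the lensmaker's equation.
1/f = (n − 1)(1/R₁ − 1/R₂) → f = 31.51 cm (converging lens)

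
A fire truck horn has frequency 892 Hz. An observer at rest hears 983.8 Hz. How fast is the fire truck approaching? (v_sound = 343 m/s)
v_s = v·(1 − f/f_obs) = 32.01 m/s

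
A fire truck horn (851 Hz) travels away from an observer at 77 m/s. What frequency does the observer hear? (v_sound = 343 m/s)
f_obs = f·v/(v + v_s) = 695 Hz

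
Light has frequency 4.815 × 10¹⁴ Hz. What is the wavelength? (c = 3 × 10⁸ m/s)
λ = c/f = 623.1 nm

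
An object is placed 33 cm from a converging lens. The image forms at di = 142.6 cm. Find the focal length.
1/f = 1/do + 1/di → f = 26.8 cm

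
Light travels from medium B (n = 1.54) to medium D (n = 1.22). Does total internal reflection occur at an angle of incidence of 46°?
θc = arcsin(n₂/n₁) = 52.39°; 46° < θc, so no — the ray refracts.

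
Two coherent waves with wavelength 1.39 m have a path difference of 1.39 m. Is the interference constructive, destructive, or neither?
constructive — path difference = 1λ, a whole number of wavelengths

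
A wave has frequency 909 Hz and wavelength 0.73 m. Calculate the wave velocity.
v = fλ = 663.6 m/s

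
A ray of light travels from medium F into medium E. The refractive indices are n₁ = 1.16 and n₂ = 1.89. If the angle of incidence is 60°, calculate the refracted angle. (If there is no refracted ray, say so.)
sin θ₂ = (n₁/n₂)·sin θ₁ = 0.5315 → θ₂ = 32.11°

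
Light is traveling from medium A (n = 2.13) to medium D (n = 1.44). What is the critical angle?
θc = arcsin(n₂/n₁) = 42.54°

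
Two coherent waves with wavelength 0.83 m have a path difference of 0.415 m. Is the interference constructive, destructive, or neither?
destructive — path difference = 0.5λ, an odd multiple of λ/2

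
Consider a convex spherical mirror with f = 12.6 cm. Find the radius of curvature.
R = 2|f| = 25.2 cm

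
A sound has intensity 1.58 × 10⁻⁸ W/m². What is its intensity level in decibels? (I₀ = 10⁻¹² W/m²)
β = 10·log₁₀(I/I₀) = 41.99 dB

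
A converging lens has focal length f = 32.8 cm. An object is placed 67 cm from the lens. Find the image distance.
1/di = 1/f − 1/do → di = 64.26 cm (real image)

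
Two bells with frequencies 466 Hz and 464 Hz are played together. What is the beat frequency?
2 Hz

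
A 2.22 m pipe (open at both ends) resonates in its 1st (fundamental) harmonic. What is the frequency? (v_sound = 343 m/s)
fₙ = nv/(2L) = 77.25 Hz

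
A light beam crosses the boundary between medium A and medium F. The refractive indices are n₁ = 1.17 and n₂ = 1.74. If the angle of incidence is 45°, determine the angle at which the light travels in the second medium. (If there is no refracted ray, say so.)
sin θ₂ = (n₁/n₂)·sin θ₁ = 0.4755 → θ₂ = 28.39°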